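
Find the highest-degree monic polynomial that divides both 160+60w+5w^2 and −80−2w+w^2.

8+w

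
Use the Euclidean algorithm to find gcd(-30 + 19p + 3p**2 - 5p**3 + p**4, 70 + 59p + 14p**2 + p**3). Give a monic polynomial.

By polynomial division,
  p**4 - 5p**3 + 3p**2 + 19p - 30 = (p - 19)(p**3 + 14p**2 + 59p + 70) + (210p**2 + 1070p + 1300)
  p**3 + 14p**2 + 59p + 70 = ((1/210)p + 187/4410)(210p**2 + 1070p + 1300) + ((3280/441)p + 6560/441)
  210p**2 + 1070p + 1300 = ((9261/328)p + 28665/328)((3280/441)p + 6560/441) + (0)
Last nonzero remainder: (3280/441)p + 6560/441. Dividing through by 3280/441 gives the monic gcd p + 2.

2 + p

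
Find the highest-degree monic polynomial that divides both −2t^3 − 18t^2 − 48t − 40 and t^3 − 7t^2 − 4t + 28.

t + 2

Repeated division with remainder:
  −2t^3 − 18t^2 − 48t − 40 = (−2)(t^3 − 7t^2 − 4t + 28) + (−32t^2 − 56t + 16)
  t^3 − 7t^2 − 4t + 28 = (−(1/32)t + 35/128)(−32t^2 − 56t + 16) + ((189/16)t + 189/8)
  −32t^2 − 56t + 16 = (−(512/189)t + 128/189)((189/16)t + 189/8) + (0)
Last nonzero remainder: (189/16)t + 189/8. Dividing through by 189/16 gives the monic gcd t + 2.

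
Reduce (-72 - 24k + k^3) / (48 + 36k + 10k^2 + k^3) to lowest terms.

(-6 + k)/(4 + k)

Euclidean algorithm in ℚ[k]:
  k^3 - 24k - 72 = (k^3 + 10k^2 + 36k + 48) + (-10k^2 - 60k - 120)
  k^3 + 10k^2 + 36k + 48 = (-(1/10)k - 2/5)(-10k^2 - 60k - 120) + (0)
Last nonzero remainder: -10k^2 - 60k - 120. Dividing through by -10 gives the monic gcd k^2 + 6k + 12.
Cancel k^2 + 6k + 12 from numerator and denominator to get the reduced form.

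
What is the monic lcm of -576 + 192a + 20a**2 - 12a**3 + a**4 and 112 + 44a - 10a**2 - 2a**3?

-8064 - 2496a + 1432a**2 + 204a**3 - 74a**4 - 3a**5 + a**6

Euclidean algorithm in ℚ[a]:
  a**4 - 12a**3 + 20a**2 + 192a - 576 = (-(1/2)a + 17/2)(-2a**3 - 10a**2 + 44a + 112) + (127a**2 - 126a - 1528)
  -2a**3 - 10a**2 + 44a + 112 = (-(2/127)a - 1522/16129)(127a**2 - 126a - 1528) + ((129792/16129)a - 519168/16129)
  127a**2 - 126a - 1528 = ((2048383/129792)a + 3080639/64896)((129792/16129)a - 519168/16129) + (0)
Last nonzero remainder: (129792/16129)a - 519168/16129. Dividing through by 129792/16129 gives the monic gcd a - 4.
Then lcm(f, g) = f·g / gcd(f, g); expanding and making the result monic gives the answer.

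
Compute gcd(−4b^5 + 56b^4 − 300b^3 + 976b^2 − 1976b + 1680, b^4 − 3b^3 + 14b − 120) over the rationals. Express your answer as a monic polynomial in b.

Euclidean algorithm in ℚ[b]:
  −4b^5 + 56b^4 − 300b^3 + 976b^2 − 1976b + 1680 = (−4b + 44)(b^4 − 3b^3 + 14b − 120) + (−168b^3 + 1032b^2 − 3072b + 6960)
  b^4 − 3b^3 + 14b − 120 = (−(1/168)b − 11/588)(−168b^3 + 1032b^2 − 3072b + 6960) + ((50/49)b^2 − (100/49)b + 500/49)
  −168b^3 + 1032b^2 − 3072b + 6960 = (−(4116/25)b + 17052/25)((50/49)b^2 − (100/49)b + 500/49) + (0)
Last nonzero remainder: (50/49)b^2 − (100/49)b + 500/49. Dividing through by 50/49 gives the monic gcd b^2 − 2b + 10.

b^2 − 2b + 10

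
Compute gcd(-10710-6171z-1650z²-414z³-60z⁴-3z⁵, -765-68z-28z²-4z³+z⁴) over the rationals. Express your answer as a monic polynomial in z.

17+z²

Apply the Euclidean algorithm:
  -3z⁵-60z⁴-414z³-1650z²-6171z-10710 = (-3z-72)(z⁴-4z³-28z²-68z-765) + (-786z³-3870z²-13362z-65790)
  z⁴-4z³-28z²-68z-765 = (-(1/786)z+1169/102966)(-786z³-3870z²-13362z-65790) + (-(18240/17161)z²-310080/17161)
  -786z³-3870z²-13362z-65790 = ((2248091/3040)z+2213769/608)(-(18240/17161)z²-310080/17161) + (0)
Last nonzero remainder: -(18240/17161)z²-310080/17161. Dividing through by -18240/17161 gives the monic gcd z²+17.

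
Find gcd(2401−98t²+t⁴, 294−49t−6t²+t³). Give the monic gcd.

By polynomial division,
  t⁴−98t²+2401 = (t+6)(t³−6t²−49t+294) + (−13t²+637)
  t³−6t²−49t+294 = (−(1/13)t+6/13)(−13t²+637) + (0)
Last nonzero remainder: −13t²+637. Dividing through by −13 gives the monic gcd t²−49.

−49+t²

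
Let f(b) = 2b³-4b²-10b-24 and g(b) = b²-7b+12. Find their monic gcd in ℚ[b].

b-4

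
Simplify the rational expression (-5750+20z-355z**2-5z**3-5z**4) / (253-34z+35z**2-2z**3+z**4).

(-250-10z-5z**2)/(11-z+z**2)

Apply the Euclidean algorithm:
  -5z**4-5z**3-355z**2+20z-5750 = (-5)(z**4-2z**3+35z**2-34z+253) + (-15z**3-180z**2-150z-4485)
  z**4-2z**3+35z**2-34z+253 = (-(1/15)z+14/15)(-15z**3-180z**2-150z-4485) + (193z**2-193z+4439)
  -15z**3-180z**2-150z-4485 = (-(15/193)z-195/193)(193z**2-193z+4439) + (0)
Last nonzero remainder: 193z**2-193z+4439. Dividing through by 193 gives the monic gcd z**2-z+23.
Cancel z**2-z+23 from numerator and denominator to get the reduced form.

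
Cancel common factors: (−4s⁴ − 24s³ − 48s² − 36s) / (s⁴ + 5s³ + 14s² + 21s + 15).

(−4s² − 12s)/(s² + 2s + 5)

Repeated division with remainder:
  −4s⁴ − 24s³ − 48s² − 36s = (−4)(s⁴ + 5s³ + 14s² + 21s + 15) + (−4s³ + 8s² + 48s + 60)
  s⁴ + 5s³ + 14s² + 21s + 15 = (−(1/4)s − 7/4)(−4s³ + 8s² + 48s + 60) + (40s² + 120s + 120)
  −4s³ + 8s² + 48s + 60 = (−(1/10)s + 1/2)(40s² + 120s + 120) + (0)
Last nonzero remainder: 40s² + 120s + 120. Dividing through by 40 gives the monic gcd s² + 3s + 3.
Cancel s² + 3s + 3 from numerator and denominator to get the reduced form.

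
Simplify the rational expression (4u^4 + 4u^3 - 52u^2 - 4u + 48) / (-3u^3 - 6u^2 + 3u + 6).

By polynomial division,
  4u^4 + 4u^3 - 52u^2 - 4u + 48 = (-(4/3)u + 4/3)(-3u^3 - 6u^2 + 3u + 6) + (-40u^2 + 40)
  -3u^3 - 6u^2 + 3u + 6 = ((3/40)u + 3/20)(-40u^2 + 40) + (0)
Last nonzero remainder: -40u^2 + 40. Dividing through by -40 gives the monic gcd u^2 - 1.
Cancel u^2 - 1 from numerator and denominator to get the reduced form.

(-4u^2 - 4u + 48)/(3u + 6)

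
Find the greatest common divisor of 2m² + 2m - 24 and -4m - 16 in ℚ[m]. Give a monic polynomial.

m + 4

Euclidean algorithm in ℚ[m]:
  2m² + 2m - 24 = (-(1/2)m + 3/2)(-4m - 16) + (0)
Last nonzero remainder: -4m - 16. Dividing through by -4 gives the monic gcd m + 4.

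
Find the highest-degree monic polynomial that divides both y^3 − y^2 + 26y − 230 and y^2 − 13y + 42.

1

Repeated division with remainder:
  y^3 − y^2 + 26y − 230 = (y + 12)(y^2 − 13y + 42) + (140y − 734)
  y^2 − 13y + 42 = ((1/140)y − 543/9800)(140y − 734) + (6519/4900)
  140y − 734 = ((686000/6519)y − 3596600/6519)(6519/4900) + (0)
The last nonzero remainder is the constant 6519/4900, so the polynomials are coprime and gcd = 1.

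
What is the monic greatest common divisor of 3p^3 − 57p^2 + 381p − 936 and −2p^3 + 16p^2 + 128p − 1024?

By polynomial division,
  3p^3 − 57p^2 + 381p − 936 = (−3/2)(−2p^3 + 16p^2 + 128p − 1024) + (−33p^2 + 573p − 2472)
  −2p^3 + 16p^2 + 128p − 1024 = ((2/33)p + 206/363)(−33p^2 + 573p − 2472) + (−(5730/121)p + 45840/121)
  −33p^2 + 573p − 2472 = ((1331/1910)p − 12463/1910)(−(5730/121)p + 45840/121) + (0)
Last nonzero remainder: −(5730/121)p + 45840/121. Dividing through by −5730/121 gives the monic gcd p − 8.

p − 8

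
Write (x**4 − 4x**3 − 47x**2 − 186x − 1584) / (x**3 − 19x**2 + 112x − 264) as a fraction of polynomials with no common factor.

(x**3 + 7x**2 + 30x + 144)/(x**2 − 8x + 24)

By polynomial division,
  x**4 − 4x**3 − 47x**2 − 186x − 1584 = (x + 15)(x**3 − 19x**2 + 112x − 264) + (126x**2 − 1602x + 2376)
  x**3 − 19x**2 + 112x − 264 = ((1/126)x − 22/441)(126x**2 − 1602x + 2376) + ((648/49)x − 7128/49)
  126x**2 − 1602x + 2376 = ((343/36)x − 49/3)((648/49)x − 7128/49) + (0)
Last nonzero remainder: (648/49)x − 7128/49. Dividing through by 648/49 gives the monic gcd x − 11.
Cancel x − 11 from numerator and denominator to get the reduced form.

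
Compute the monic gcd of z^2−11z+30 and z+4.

Repeated division with remainder:
  z^2−11z+30 = (z−15)(z+4) + (90)
  z+4 = ((1/90)z+2/45)(90) + (0)
The last nonzero remainder is the constant 90, so the polynomials are coprime and gcd = 1.

1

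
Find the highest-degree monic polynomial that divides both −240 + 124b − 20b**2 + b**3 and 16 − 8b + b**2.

−4 + b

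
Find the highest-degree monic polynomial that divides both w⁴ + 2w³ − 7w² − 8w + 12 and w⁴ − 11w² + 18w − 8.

w² − 3w + 2

Euclidean algorithm in ℚ[w]:
  w⁴ + 2w³ − 7w² − 8w + 12 = (w⁴ − 11w² + 18w − 8) + (2w³ + 4w² − 26w + 20)
  w⁴ − 11w² + 18w − 8 = ((1/2)w − 1)(2w³ + 4w² − 26w + 20) + (6w² − 18w + 12)
  2w³ + 4w² − 26w + 20 = ((1/3)w + 5/3)(6w² − 18w + 12) + (0)
Last nonzero remainder: 6w² − 18w + 12. Dividing through by 6 gives the monic gcd w² − 3w + 2.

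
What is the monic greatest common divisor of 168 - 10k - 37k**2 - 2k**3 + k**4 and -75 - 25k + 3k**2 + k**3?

Repeated division with remainder:
  k**4 - 2k**3 - 37k**2 - 10k + 168 = (k - 5)(k**3 + 3k**2 - 25k - 75) + (3k**2 - 60k - 207)
  k**3 + 3k**2 - 25k - 75 = ((1/3)k + 23/3)(3k**2 - 60k - 207) + (504k + 1512)
  3k**2 - 60k - 207 = ((1/168)k - 23/168)(504k + 1512) + (0)
Last nonzero remainder: 504k + 1512. Dividing through by 504 gives the monic gcd k + 3.

3 + k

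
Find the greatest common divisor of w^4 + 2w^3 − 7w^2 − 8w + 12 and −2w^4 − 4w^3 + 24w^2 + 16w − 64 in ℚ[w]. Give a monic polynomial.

w^2 − 4

By polynomial division,
  w^4 + 2w^3 − 7w^2 − 8w + 12 = (−1/2)(−2w^4 − 4w^3 + 24w^2 + 16w − 64) + (5w^2 − 20)
  −2w^4 − 4w^3 + 24w^2 + 16w − 64 = (−(2/5)w^2 − (4/5)w + 16/5)(5w^2 − 20) + (0)
Last nonzero remainder: 5w^2 − 20. Dividing through by 5 gives the monic gcd w^2 − 4.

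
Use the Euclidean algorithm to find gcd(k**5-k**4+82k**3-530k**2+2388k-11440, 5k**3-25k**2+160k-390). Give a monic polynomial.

k**2-2k+26

Repeated division with remainder:
  k**5-k**4+82k**3-530k**2+2388k-11440 = ((1/5)k**2+(4/5)k+14)(5k**3-25k**2+160k-390) + (-230k**2+460k-5980)
  5k**3-25k**2+160k-390 = (-(1/46)k+3/46)(-230k**2+460k-5980) + (0)
Last nonzero remainder: -230k**2+460k-5980. Dividing through by -230 gives the monic gcd k**2-2k+26.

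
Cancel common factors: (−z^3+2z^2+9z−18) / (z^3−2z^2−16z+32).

(−z^2+9)/(z^2−16)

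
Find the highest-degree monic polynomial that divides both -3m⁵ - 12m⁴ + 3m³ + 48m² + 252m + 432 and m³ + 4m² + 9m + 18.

m² + m + 6

Repeated division with remainder:
  -3m⁵ - 12m⁴ + 3m³ + 48m² + 252m + 432 = (-3m² + 30)(m³ + 4m² + 9m + 18) + (-18m² - 18m - 108)
  m³ + 4m² + 9m + 18 = (-(1/18)m - 1/6)(-18m² - 18m - 108) + (0)
Last nonzero remainder: -18m² - 18m - 108. Dividing through by -18 gives the monic gcd m² + m + 6.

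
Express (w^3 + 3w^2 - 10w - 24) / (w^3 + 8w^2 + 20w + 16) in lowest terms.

(w - 3)/(w + 2)

Euclidean algorithm in ℚ[w]:
  w^3 + 3w^2 - 10w - 24 = (w^3 + 8w^2 + 20w + 16) + (-5w^2 - 30w - 40)
  w^3 + 8w^2 + 20w + 16 = (-(1/5)w - 2/5)(-5w^2 - 30w - 40) + (0)
Last nonzero remainder: -5w^2 - 30w - 40. Dividing through by -5 gives the monic gcd w^2 + 6w + 8.
Cancel w^2 + 6w + 8 from numerator and denominator to get the reduced form.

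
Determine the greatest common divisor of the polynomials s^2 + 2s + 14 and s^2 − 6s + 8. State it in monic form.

Apply the Euclidean algorithm:
  s^2 + 2s + 14 = (s^2 − 6s + 8) + (8s + 6)
  s^2 − 6s + 8 = ((1/8)s − 27/32)(8s + 6) + (209/16)
  8s + 6 = ((128/209)s + 96/209)(209/16) + (0)
The last nonzero remainder is the constant 209/16, so the polynomials are coprime and gcd = 1.

1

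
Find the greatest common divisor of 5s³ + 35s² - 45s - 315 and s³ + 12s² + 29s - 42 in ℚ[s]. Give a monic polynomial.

s + 7

By polynomial division,
  5s³ + 35s² - 45s - 315 = (5)(s³ + 12s² + 29s - 42) + (-25s² - 190s - 105)
  s³ + 12s² + 29s - 42 = (-(1/25)s - 22/125)(-25s² - 190s - 105) + (-(216/25)s - 1512/25)
  -25s² - 190s - 105 = ((625/216)s + 125/72)(-(216/25)s - 1512/25) + (0)
Last nonzero remainder: -(216/25)s - 1512/25. Dividing through by -216/25 gives the monic gcd s + 7.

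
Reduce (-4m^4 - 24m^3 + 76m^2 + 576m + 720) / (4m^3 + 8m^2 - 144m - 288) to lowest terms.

(-m^2 + 2m + 15)/(m - 6)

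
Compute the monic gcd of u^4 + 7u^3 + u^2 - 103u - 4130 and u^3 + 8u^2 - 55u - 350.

u^2 + 3u - 70

By polynomial division,
  u^4 + 7u^3 + u^2 - 103u - 4130 = (u - 1)(u^3 + 8u^2 - 55u - 350) + (64u^2 + 192u - 4480)
  u^3 + 8u^2 - 55u - 350 = ((1/64)u + 5/64)(64u^2 + 192u - 4480) + (0)
Last nonzero remainder: 64u^2 + 192u - 4480. Dividing through by 64 gives the monic gcd u^2 + 3u - 70.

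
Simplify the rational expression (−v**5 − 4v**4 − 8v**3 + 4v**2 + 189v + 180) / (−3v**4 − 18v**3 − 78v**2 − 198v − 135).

Apply the Euclidean algorithm:
  −v**5 − 4v**4 − 8v**3 + 4v**2 + 189v + 180 = ((1/3)v − 2/3)(−3v**4 − 18v**3 − 78v**2 − 198v − 135) + (6v**3 + 18v**2 + 102v + 90)
  −3v**4 − 18v**3 − 78v**2 − 198v − 135 = (−(1/2)v − 3/2)(6v**3 + 18v**2 + 102v + 90) + (0)
Last nonzero remainder: 6v**3 + 18v**2 + 102v + 90. Dividing through by 6 gives the monic gcd v**3 + 3v**2 + 17v + 15.
Cancel v**3 + 3v**2 + 17v + 15 from numerator and denominator to get the reduced form.

(v**2 + v − 12)/(3v + 9)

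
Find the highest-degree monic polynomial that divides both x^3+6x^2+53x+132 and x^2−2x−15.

x+3

Repeated division with remainder:
  x^3+6x^2+53x+132 = (x+8)(x^2−2x−15) + (84x+252)
  x^2−2x−15 = ((1/84)x−5/84)(84x+252) + (0)
Last nonzero remainder: 84x+252. Dividing through by 84 gives the monic gcd x+3.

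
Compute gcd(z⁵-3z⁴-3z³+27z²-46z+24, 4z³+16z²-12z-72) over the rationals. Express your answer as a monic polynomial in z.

z²+z-6

By polynomial division,
  z⁵-3z⁴-3z³+27z²-46z+24 = ((1/4)z²-(7/4)z+7)(4z³+16z²-12z-72) + (-88z²-88z+528)
  4z³+16z²-12z-72 = (-(1/22)z-3/22)(-88z²-88z+528) + (0)
Last nonzero remainder: -88z²-88z+528. Dividing through by -88 gives the monic gcd z²+z-6.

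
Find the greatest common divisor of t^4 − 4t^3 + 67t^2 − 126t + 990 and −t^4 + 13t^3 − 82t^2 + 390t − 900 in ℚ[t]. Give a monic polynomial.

t^2 − 2t + 30

By polynomial division,
  t^4 − 4t^3 + 67t^2 − 126t + 990 = (−1)(−t^4 + 13t^3 − 82t^2 + 390t − 900) + (9t^3 − 15t^2 + 264t + 90)
  −t^4 + 13t^3 − 82t^2 + 390t − 900 = (−(1/9)t + 34/27)(9t^3 − 15t^2 + 264t + 90) + (−(304/9)t^2 + (608/9)t − 3040/3)
  9t^3 − 15t^2 + 264t + 90 = (−(81/304)t − 27/304)(−(304/9)t^2 + (608/9)t − 3040/3) + (0)
Last nonzero remainder: −(304/9)t^2 + (608/9)t − 3040/3. Dividing through by −304/9 gives the monic gcd t^2 − 2t + 30.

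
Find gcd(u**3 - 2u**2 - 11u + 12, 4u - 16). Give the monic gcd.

By polynomial division,
  u**3 - 2u**2 - 11u + 12 = ((1/4)u**2 + (1/2)u - 3/4)(4u - 16) + (0)
Last nonzero remainder: 4u - 16. Dividing through by 4 gives the monic gcd u - 4.

u - 4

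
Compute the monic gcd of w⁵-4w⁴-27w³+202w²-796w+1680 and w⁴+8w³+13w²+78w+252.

Repeated division with remainder:
  w⁵-4w⁴-27w³+202w²-796w+1680 = (w-12)(w⁴+8w³+13w²+78w+252) + (56w³+280w²-112w+4704)
  w⁴+8w³+13w²+78w+252 = ((1/56)w+3/56)(56w³+280w²-112w+4704) + (0)
Last nonzero remainder: 56w³+280w²-112w+4704. Dividing through by 56 gives the monic gcd w³+5w²-2w+84.

w³+5w²-2w+84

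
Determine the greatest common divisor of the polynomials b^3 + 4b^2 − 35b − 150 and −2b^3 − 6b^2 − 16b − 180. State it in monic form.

b + 5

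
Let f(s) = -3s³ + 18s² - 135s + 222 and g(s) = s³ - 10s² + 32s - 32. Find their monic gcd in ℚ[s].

s - 2

Euclidean algorithm in ℚ[s]:
  -3s³ + 18s² - 135s + 222 = (-3)(s³ - 10s² + 32s - 32) + (-12s² - 39s + 126)
  s³ - 10s² + 32s - 32 = (-(1/12)s + 53/48)(-12s² - 39s + 126) + ((1369/16)s - 1369/8)
  -12s² - 39s + 126 = (-(192/1369)s - 1008/1369)((1369/16)s - 1369/8) + (0)
Last nonzero remainder: (1369/16)s - 1369/8. Dividing through by 1369/16 gives the monic gcd s - 2.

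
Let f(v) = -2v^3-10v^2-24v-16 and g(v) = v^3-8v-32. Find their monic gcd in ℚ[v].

v^2+4v+8

Repeated division with remainder:
  -2v^3-10v^2-24v-16 = (-2)(v^3-8v-32) + (-10v^2-40v-80)
  v^3-8v-32 = (-(1/10)v+2/5)(-10v^2-40v-80) + (0)
Last nonzero remainder: -10v^2-40v-80. Dividing through by -10 gives the monic gcd v^2+4v+8.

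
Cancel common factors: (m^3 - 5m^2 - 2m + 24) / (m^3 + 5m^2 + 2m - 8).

(m^2 - 7m + 12)/(m^2 + 3m - 4)

By polynomial division,
  m^3 - 5m^2 - 2m + 24 = (m^3 + 5m^2 + 2m - 8) + (-10m^2 - 4m + 32)
  m^3 + 5m^2 + 2m - 8 = (-(1/10)m - 23/50)(-10m^2 - 4m + 32) + ((84/25)m + 168/25)
  -10m^2 - 4m + 32 = (-(125/42)m + 100/21)((84/25)m + 168/25) + (0)
Last nonzero remainder: (84/25)m + 168/25. Dividing through by 84/25 gives the monic gcd m + 2.
Cancel m + 2 from numerator and denominator to get the reduced form.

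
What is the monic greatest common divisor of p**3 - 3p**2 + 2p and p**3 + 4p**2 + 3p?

p

Apply the Euclidean algorithm:
  p**3 - 3p**2 + 2p = (p**3 + 4p**2 + 3p) + (-7p**2 - p)
  p**3 + 4p**2 + 3p = (-(1/7)p - 27/49)(-7p**2 - p) + ((120/49)p)
  -7p**2 - p = (-(343/120)p - 49/120)((120/49)p) + (0)
Last nonzero remainder: (120/49)p. Dividing through by 120/49 gives the monic gcd p.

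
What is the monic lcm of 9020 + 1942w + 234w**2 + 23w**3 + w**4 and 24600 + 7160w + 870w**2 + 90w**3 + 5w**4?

54120 + 20672w + 3346w**2 + 372w**3 + 29w**4 + w**5

Euclidean algorithm in ℚ[w]:
  w**4 + 23w**3 + 234w**2 + 1942w + 9020 = (1/5)(5w**4 + 90w**3 + 870w**2 + 7160w + 24600) + (5w**3 + 60w**2 + 510w + 4100)
  5w**4 + 90w**3 + 870w**2 + 7160w + 24600 = (w + 6)(5w**3 + 60w**2 + 510w + 4100) + (0)
Last nonzero remainder: 5w**3 + 60w**2 + 510w + 4100. Dividing through by 5 gives the monic gcd w**3 + 12w**2 + 102w + 820.
Then lcm(f, g) = f·g / gcd(f, g); expanding and making the result monic gives the answer.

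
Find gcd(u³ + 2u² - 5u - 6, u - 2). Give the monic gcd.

Apply the Euclidean algorithm:
  u³ + 2u² - 5u - 6 = (u² + 4u + 3)(u - 2) + (0)
The last nonzero remainder u - 2 is already monic.

u - 2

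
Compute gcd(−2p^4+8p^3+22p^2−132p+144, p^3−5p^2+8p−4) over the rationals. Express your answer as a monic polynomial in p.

By polynomial division,
  −2p^4+8p^3+22p^2−132p+144 = (−2p−2)(p^3−5p^2+8p−4) + (28p^2−124p+136)
  p^3−5p^2+8p−4 = ((1/28)p−1/49)(28p^2−124p+136) + ((30/49)p−60/49)
  28p^2−124p+136 = ((686/15)p−1666/15)((30/49)p−60/49) + (0)
Last nonzero remainder: (30/49)p−60/49. Dividing through by 30/49 gives the monic gcd p−2.

p−2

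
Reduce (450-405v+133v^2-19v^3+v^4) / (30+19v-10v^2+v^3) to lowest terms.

(15-8v+v^2)/(1+v)

By polynomial division,
  v^4-19v^3+133v^2-405v+450 = (v-9)(v^3-10v^2+19v+30) + (24v^2-264v+720)
  v^3-10v^2+19v+30 = ((1/24)v+1/24)(24v^2-264v+720) + (0)
Last nonzero remainder: 24v^2-264v+720. Dividing through by 24 gives the monic gcd v^2-11v+30.
Cancel v^2-11v+30 from numerator and denominator to get the reduced form.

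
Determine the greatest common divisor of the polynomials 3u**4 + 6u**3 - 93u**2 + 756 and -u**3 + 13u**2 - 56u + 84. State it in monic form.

u**2 - 7u + 14

Repeated division with remainder:
  3u**4 + 6u**3 - 93u**2 + 756 = (-3u - 45)(-u**3 + 13u**2 - 56u + 84) + (324u**2 - 2268u + 4536)
  -u**3 + 13u**2 - 56u + 84 = (-(1/324)u + 1/54)(324u**2 - 2268u + 4536) + (0)
Last nonzero remainder: 324u**2 - 2268u + 4536. Dividing through by 324 gives the monic gcd u**2 - 7u + 14.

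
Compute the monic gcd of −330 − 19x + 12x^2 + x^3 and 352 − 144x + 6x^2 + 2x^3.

By polynomial division,
  x^3 + 12x^2 − 19x − 330 = (1/2)(2x^3 + 6x^2 − 144x + 352) + (9x^2 + 53x − 506)
  2x^3 + 6x^2 − 144x + 352 = ((2/9)x − 52/81)(9x^2 + 53x − 506) + ((200/81)x + 2200/81)
  9x^2 + 53x − 506 = ((729/200)x − 1863/100)((200/81)x + 2200/81) + (0)
Last nonzero remainder: (200/81)x + 2200/81. Dividing through by 200/81 gives the monic gcd x + 11.

11 + x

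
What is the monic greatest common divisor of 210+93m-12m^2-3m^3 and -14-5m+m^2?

2+m

By polynomial division,
  -3m^3-12m^2+93m+210 = (-3m-27)(m^2-5m-14) + (-84m-168)
  m^2-5m-14 = (-(1/84)m+1/12)(-84m-168) + (0)
Last nonzero remainder: -84m-168. Dividing through by -84 gives the monic gcd m+2.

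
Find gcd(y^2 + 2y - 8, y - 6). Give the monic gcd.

1

Euclidean algorithm in ℚ[y]:
  y^2 + 2y - 8 = (y + 8)(y - 6) + (40)
  y - 6 = ((1/40)y - 3/20)(40) + (0)
The last nonzero remainder is the constant 40, so the polynomials are coprime and gcd = 1.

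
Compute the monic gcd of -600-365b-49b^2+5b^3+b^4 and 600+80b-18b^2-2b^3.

Apply the Euclidean algorithm:
  b^4+5b^3-49b^2-365b-600 = (-(1/2)b+2)(-2b^3-18b^2+80b+600) + (27b^2-225b-1800)
  -2b^3-18b^2+80b+600 = (-(2/27)b-104/81)(27b^2-225b-1800) + (-(3080/9)b-15400/9)
  27b^2-225b-1800 = (-(243/3080)b+81/77)(-(3080/9)b-15400/9) + (0)
Last nonzero remainder: -(3080/9)b-15400/9. Dividing through by -3080/9 gives the monic gcd b+5.

5+b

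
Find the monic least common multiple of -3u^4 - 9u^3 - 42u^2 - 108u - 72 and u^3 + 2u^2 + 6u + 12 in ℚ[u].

u^6 + 3u^5 + 20u^4 + 54u^3 + 108u^2 + 216u + 144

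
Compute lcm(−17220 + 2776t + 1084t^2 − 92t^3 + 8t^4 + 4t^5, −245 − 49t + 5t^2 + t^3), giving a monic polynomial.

30135 − 9163t − 1203t^2 + 432t^3 − 37t^4 − 5t^5 + t^6

By polynomial division,
  4t^5 + 8t^4 − 92t^3 + 1084t^2 + 2776t − 17220 = (4t^2 − 12t + 164)(t^3 + 5t^2 − 49t − 245) + (656t^2 + 7872t + 22960)
  t^3 + 5t^2 − 49t − 245 = ((1/656)t − 7/656)(656t^2 + 7872t + 22960) + (0)
Last nonzero remainder: 656t^2 + 7872t + 22960. Dividing through by 656 gives the monic gcd t^2 + 12t + 35.
Then lcm(f, g) = f·g / gcd(f, g); expanding and making the result monic gives the answer.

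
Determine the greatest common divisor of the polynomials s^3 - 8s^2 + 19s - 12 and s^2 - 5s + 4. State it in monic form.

s^2 - 5s + 4

By polynomial division,
  s^3 - 8s^2 + 19s - 12 = (s - 3)(s^2 - 5s + 4) + (0)
The last nonzero remainder s^2 - 5s + 4 is already monic.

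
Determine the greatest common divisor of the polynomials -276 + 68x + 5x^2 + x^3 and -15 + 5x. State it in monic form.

Apply the Euclidean algorithm:
  x^3 + 5x^2 + 68x - 276 = ((1/5)x^2 + (8/5)x + 92/5)(5x - 15) + (0)
Last nonzero remainder: 5x - 15. Dividing through by 5 gives the monic gcd x - 3.

-3 + x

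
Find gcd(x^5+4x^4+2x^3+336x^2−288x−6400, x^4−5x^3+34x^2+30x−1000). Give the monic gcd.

Apply the Euclidean algorithm:
  x^5+4x^4+2x^3+336x^2−288x−6400 = (x+9)(x^4−5x^3+34x^2+30x−1000) + (13x^3+442x+2600)
  x^4−5x^3+34x^2+30x−1000 = ((1/13)x−5/13)(13x^3+442x+2600) + (0)
Last nonzero remainder: 13x^3+442x+2600. Dividing through by 13 gives the monic gcd x^3+34x+200.

x^3+34x+200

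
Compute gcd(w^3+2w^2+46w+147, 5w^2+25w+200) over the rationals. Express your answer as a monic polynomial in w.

Euclidean algorithm in ℚ[w]:
  w^3+2w^2+46w+147 = ((1/5)w-3/5)(5w^2+25w+200) + (21w+267)
  5w^2+25w+200 = ((5/21)w-90/49)(21w+267) + (33830/49)
  21w+267 = ((1029/33830)w+13083/33830)(33830/49) + (0)
The last nonzero remainder is the constant 33830/49, so the polynomials are coprime and gcd = 1.

1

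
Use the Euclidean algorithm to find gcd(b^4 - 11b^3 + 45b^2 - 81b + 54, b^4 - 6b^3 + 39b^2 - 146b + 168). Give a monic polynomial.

b^2 - 5b + 6

Repeated division with remainder:
  b^4 - 11b^3 + 45b^2 - 81b + 54 = (b^4 - 6b^3 + 39b^2 - 146b + 168) + (-5b^3 + 6b^2 + 65b - 114)
  b^4 - 6b^3 + 39b^2 - 146b + 168 = (-(1/5)b + 24/25)(-5b^3 + 6b^2 + 65b - 114) + ((1156/25)b^2 - (1156/5)b + 6936/25)
  -5b^3 + 6b^2 + 65b - 114 = (-(125/1156)b - 475/1156)((1156/25)b^2 - (1156/5)b + 6936/25) + (0)
Last nonzero remainder: (1156/25)b^2 - (1156/5)b + 6936/25. Dividing through by 1156/25 gives the monic gcd b^2 - 5b + 6.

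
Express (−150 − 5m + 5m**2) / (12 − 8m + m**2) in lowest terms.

Repeated division with remainder:
  5m**2 − 5m − 150 = (5)(m**2 − 8m + 12) + (35m − 210)
  m**2 − 8m + 12 = ((1/35)m − 2/35)(35m − 210) + (0)
Last nonzero remainder: 35m − 210. Dividing through by 35 gives the monic gcd m − 6.
Cancel m − 6 from numerator and denominator to get the reduced form.

(25 + 5m)/(−2 + m)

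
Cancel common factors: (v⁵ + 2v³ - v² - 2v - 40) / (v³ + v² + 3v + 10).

(v³ + v² - 2v - 8)/(v + 2)

Repeated division with remainder:
  v⁵ + 2v³ - v² - 2v - 40 = (v² - v)(v³ + v² + 3v + 10) + (-8v² + 8v - 40)
  v³ + v² + 3v + 10 = (-(1/8)v - 1/4)(-8v² + 8v - 40) + (0)
Last nonzero remainder: -8v² + 8v - 40. Dividing through by -8 gives the monic gcd v² - v + 5.
Cancel v² - v + 5 from numerator and denominator to get the reduced form.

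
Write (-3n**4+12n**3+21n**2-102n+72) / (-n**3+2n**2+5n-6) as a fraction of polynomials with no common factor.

(3n**3-9n**2-30n+72)/(n**2-n-6)

Euclidean algorithm in ℚ[n]:
  -3n**4+12n**3+21n**2-102n+72 = (3n-6)(-n**3+2n**2+5n-6) + (18n**2-54n+36)
  -n**3+2n**2+5n-6 = (-(1/18)n-1/18)(18n**2-54n+36) + (4n-4)
  18n**2-54n+36 = ((9/2)n-9)(4n-4) + (0)
Last nonzero remainder: 4n-4. Dividing through by 4 gives the monic gcd n-1.
Cancel n-1 from numerator and denominator to get the reduced form.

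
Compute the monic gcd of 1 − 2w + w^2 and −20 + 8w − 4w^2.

1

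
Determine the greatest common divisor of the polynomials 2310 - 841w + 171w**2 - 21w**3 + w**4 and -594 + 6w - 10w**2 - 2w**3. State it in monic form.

33 - 4w + w**2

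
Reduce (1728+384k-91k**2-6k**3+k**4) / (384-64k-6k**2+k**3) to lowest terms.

(-27-6k+k**2)/(-6+k)

By polynomial division,
  k**4-6k**3-91k**2+384k+1728 = (k)(k**3-6k**2-64k+384) + (-27k**2+1728)
  k**3-6k**2-64k+384 = (-(1/27)k+2/9)(-27k**2+1728) + (0)
Last nonzero remainder: -27k**2+1728. Dividing through by -27 gives the monic gcd k**2-64.
Cancel k**2-64 from numerator and denominator to get the reduced form.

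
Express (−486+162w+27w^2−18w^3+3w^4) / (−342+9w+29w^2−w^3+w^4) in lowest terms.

By polynomial division,
  3w^4−18w^3+27w^2+162w−486 = (3)(w^4−w^3+29w^2+9w−342) + (−15w^3−60w^2+135w+540)
  w^4−w^3+29w^2+9w−342 = (−(1/15)w+1/3)(−15w^3−60w^2+135w+540) + (58w^2−522)
  −15w^3−60w^2+135w+540 = (−(15/58)w−30/29)(58w^2−522) + (0)
Last nonzero remainder: 58w^2−522. Dividing through by 58 gives the monic gcd w^2−9.
Cancel w^2−9 from numerator and denominator to get the reduced form.

(54−18w+3w^2)/(38−w+w^2)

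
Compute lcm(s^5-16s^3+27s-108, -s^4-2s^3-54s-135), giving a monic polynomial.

s^7-4s^6-s^5+64s^4-213s^3-216s^2+837s-1620

By polynomial division,
  s^5-16s^3+27s-108 = (-s+2)(-s^4-2s^3-54s-135) + (-12s^3-54s^2+162)
  -s^4-2s^3-54s-135 = ((1/12)s-5/24)(-12s^3-54s^2+162) + (-(45/4)s^2-(135/2)s-405/4)
  -12s^3-54s^2+162 = ((16/15)s-8/5)(-(45/4)s^2-(135/2)s-405/4) + (0)
Last nonzero remainder: -(45/4)s^2-(135/2)s-405/4. Dividing through by -45/4 gives the monic gcd s^2+6s+9.
Then lcm(f, g) = f·g / gcd(f, g); expanding and making the result monic gives the answer.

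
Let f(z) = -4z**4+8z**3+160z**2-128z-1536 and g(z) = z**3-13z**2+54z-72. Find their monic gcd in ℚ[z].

Repeated division with remainder:
  -4z**4+8z**3+160z**2-128z-1536 = (-4z-44)(z**3-13z**2+54z-72) + (-196z**2+1960z-4704)
  z**3-13z**2+54z-72 = (-(1/196)z+3/196)(-196z**2+1960z-4704) + (0)
Last nonzero remainder: -196z**2+1960z-4704. Dividing through by -196 gives the monic gcd z**2-10z+24.

z**2-10z+24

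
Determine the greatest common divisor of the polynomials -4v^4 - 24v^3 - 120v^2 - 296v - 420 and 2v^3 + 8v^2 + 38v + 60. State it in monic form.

v^2 + 2v + 15

Repeated division with remainder:
  -4v^4 - 24v^3 - 120v^2 - 296v - 420 = (-2v - 4)(2v^3 + 8v^2 + 38v + 60) + (-12v^2 - 24v - 180)
  2v^3 + 8v^2 + 38v + 60 = (-(1/6)v - 1/3)(-12v^2 - 24v - 180) + (0)
Last nonzero remainder: -12v^2 - 24v - 180. Dividing through by -12 gives the monic gcd v^2 + 2v + 15.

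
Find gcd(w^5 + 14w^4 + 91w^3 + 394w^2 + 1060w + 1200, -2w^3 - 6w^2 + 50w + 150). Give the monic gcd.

w^2 + 8w + 15

Repeated division with remainder:
  w^5 + 14w^4 + 91w^3 + 394w^2 + 1060w + 1200 = (-(1/2)w^2 - (11/2)w - 83/2)(-2w^3 - 6w^2 + 50w + 150) + (495w^2 + 3960w + 7425)
  -2w^3 - 6w^2 + 50w + 150 = (-(2/495)w + 2/99)(495w^2 + 3960w + 7425) + (0)
Last nonzero remainder: 495w^2 + 3960w + 7425. Dividing through by 495 gives the monic gcd w^2 + 8w + 15.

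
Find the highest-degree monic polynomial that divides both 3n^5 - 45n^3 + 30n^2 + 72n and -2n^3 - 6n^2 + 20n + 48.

Repeated division with remainder:
  3n^5 - 45n^3 + 30n^2 + 72n = (-(3/2)n^2 + (9/2)n - 6)(-2n^3 - 6n^2 + 20n + 48) + (-24n^2 - 24n + 288)
  -2n^3 - 6n^2 + 20n + 48 = ((1/12)n + 1/6)(-24n^2 - 24n + 288) + (0)
Last nonzero remainder: -24n^2 - 24n + 288. Dividing through by -24 gives the monic gcd n^2 + n - 12.

n^2 + n - 12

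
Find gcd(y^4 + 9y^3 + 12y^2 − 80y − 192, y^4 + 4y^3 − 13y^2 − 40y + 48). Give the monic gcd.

Repeated division with remainder:
  y^4 + 9y^3 + 12y^2 − 80y − 192 = (y^4 + 4y^3 − 13y^2 − 40y + 48) + (5y^3 + 25y^2 − 40y − 240)
  y^4 + 4y^3 − 13y^2 − 40y + 48 = ((1/5)y − 1/5)(5y^3 + 25y^2 − 40y − 240) + (0)
Last nonzero remainder: 5y^3 + 25y^2 − 40y − 240. Dividing through by 5 gives the monic gcd y^3 + 5y^2 − 8y − 48.

y^3 + 5y^2 − 8y − 48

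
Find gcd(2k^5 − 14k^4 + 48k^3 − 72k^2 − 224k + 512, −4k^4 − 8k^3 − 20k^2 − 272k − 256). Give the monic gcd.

k^2 − 3k + 16

Repeated division with remainder:
  2k^5 − 14k^4 + 48k^3 − 72k^2 − 224k + 512 = (−(1/2)k + 9/2)(−4k^4 − 8k^3 − 20k^2 − 272k − 256) + (74k^3 − 118k^2 + 872k + 1664)
  −4k^4 − 8k^3 − 20k^2 − 272k − 256 = (−(2/37)k − 266/1369)(74k^3 − 118k^2 + 872k + 1664) + ((5760/1369)k^2 − (17280/1369)k + 92160/1369)
  74k^3 − 118k^2 + 872k + 1664 = ((50653/2880)k + 17797/720)((5760/1369)k^2 − (17280/1369)k + 92160/1369) + (0)
Last nonzero remainder: (5760/1369)k^2 − (17280/1369)k + 92160/1369. Dividing through by 5760/1369 gives the monic gcd k^2 − 3k + 16.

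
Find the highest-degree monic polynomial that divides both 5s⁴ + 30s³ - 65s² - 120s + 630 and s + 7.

Apply the Euclidean algorithm:
  5s⁴ + 30s³ - 65s² - 120s + 630 = (5s³ - 5s² - 30s + 90)(s + 7) + (0)
The last nonzero remainder s + 7 is already monic.

s + 7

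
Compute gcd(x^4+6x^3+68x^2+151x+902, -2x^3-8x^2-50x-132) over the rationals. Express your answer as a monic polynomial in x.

x^2+x+22

Repeated division with remainder:
  x^4+6x^3+68x^2+151x+902 = (-(1/2)x-1)(-2x^3-8x^2-50x-132) + (35x^2+35x+770)
  -2x^3-8x^2-50x-132 = (-(2/35)x-6/35)(35x^2+35x+770) + (0)
Last nonzero remainder: 35x^2+35x+770. Dividing through by 35 gives the monic gcd x^2+x+22.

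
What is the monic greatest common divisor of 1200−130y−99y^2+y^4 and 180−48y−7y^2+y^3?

Repeated division with remainder:
  y^4−99y^2−130y+1200 = (y+7)(y^3−7y^2−48y+180) + (−2y^2+26y−60)
  y^3−7y^2−48y+180 = (−(1/2)y−3)(−2y^2+26y−60) + (0)
Last nonzero remainder: −2y^2+26y−60. Dividing through by −2 gives the monic gcd y^2−13y+30.

30−13y+y^2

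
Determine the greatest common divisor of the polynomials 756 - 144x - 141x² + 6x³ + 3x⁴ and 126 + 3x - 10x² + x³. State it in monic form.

By polynomial division,
  3x⁴ + 6x³ - 141x² - 144x + 756 = (3x + 36)(x³ - 10x² + 3x + 126) + (210x² - 630x - 3780)
  x³ - 10x² + 3x + 126 = ((1/210)x - 1/30)(210x² - 630x - 3780) + (0)
Last nonzero remainder: 210x² - 630x - 3780. Dividing through by 210 gives the monic gcd x² - 3x - 18.

-18 - 3x + x²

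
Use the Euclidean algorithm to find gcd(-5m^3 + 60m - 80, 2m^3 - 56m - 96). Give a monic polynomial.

m + 4

By polynomial division,
  -5m^3 + 60m - 80 = (-5/2)(2m^3 - 56m - 96) + (-80m - 320)
  2m^3 - 56m - 96 = (-(1/40)m^2 + (1/10)m + 3/10)(-80m - 320) + (0)
Last nonzero remainder: -80m - 320. Dividing through by -80 gives the monic gcd m + 4.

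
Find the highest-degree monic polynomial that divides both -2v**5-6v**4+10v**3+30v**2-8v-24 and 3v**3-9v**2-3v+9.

v**2-1

Euclidean algorithm in ℚ[v]:
  -2v**5-6v**4+10v**3+30v**2-8v-24 = (-(2/3)v**2-4v-28/3)(3v**3-9v**2-3v+9) + (-60v**2+60)
  3v**3-9v**2-3v+9 = (-(1/20)v+3/20)(-60v**2+60) + (0)
Last nonzero remainder: -60v**2+60. Dividing through by -60 gives the monic gcd v**2-1.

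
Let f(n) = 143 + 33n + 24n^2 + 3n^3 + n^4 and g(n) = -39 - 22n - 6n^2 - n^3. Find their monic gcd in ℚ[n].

13 + 3n + n^2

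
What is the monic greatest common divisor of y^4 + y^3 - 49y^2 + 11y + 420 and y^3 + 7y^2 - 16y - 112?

By polynomial division,
  y^4 + y^3 - 49y^2 + 11y + 420 = (y - 6)(y^3 + 7y^2 - 16y - 112) + (9y^2 + 27y - 252)
  y^3 + 7y^2 - 16y - 112 = ((1/9)y + 4/9)(9y^2 + 27y - 252) + (0)
Last nonzero remainder: 9y^2 + 27y - 252. Dividing through by 9 gives the monic gcd y^2 + 3y - 28.

y^2 + 3y - 28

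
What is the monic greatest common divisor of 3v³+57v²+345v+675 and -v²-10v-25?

v²+10v+25

By polynomial division,
  3v³+57v²+345v+675 = (-3v-27)(-v²-10v-25) + (0)
Last nonzero remainder: -v²-10v-25. Dividing through by -1 gives the monic gcd v²+10v+25.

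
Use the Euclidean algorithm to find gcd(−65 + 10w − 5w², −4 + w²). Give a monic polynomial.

1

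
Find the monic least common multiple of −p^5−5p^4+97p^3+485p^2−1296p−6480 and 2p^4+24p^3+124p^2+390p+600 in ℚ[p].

p^7+8p^6−67p^5−701p^4−1614p^3+3093p^2+38880p+97200

By polynomial division,
  −p^5−5p^4+97p^3+485p^2−1296p−6480 = (−(1/2)p+7/2)(2p^4+24p^3+124p^2+390p+600) + (75p^3+246p^2−2361p−8580)
  2p^4+24p^3+124p^2+390p+600 = ((2/75)p+436/1875)(75p^3+246p^2−2361p−8580) + ((81098/625)p^2+(729882/625)p+324392/125)
  75p^3+246p^2−2361p−8580 = ((46875/81098)p−268125/81098)((81098/625)p^2+(729882/625)p+324392/125) + (0)
Last nonzero remainder: (81098/625)p^2+(729882/625)p+324392/125. Dividing through by 81098/625 gives the monic gcd p^2+9p+20.
Then lcm(f, g) = f·g / gcd(f, g); expanding and making the result monic gives the answer.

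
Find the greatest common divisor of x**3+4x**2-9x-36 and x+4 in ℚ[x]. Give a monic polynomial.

x+4

By polynomial division,
  x**3+4x**2-9x-36 = (x**2-9)(x+4) + (0)
The last nonzero remainder x+4 is already monic.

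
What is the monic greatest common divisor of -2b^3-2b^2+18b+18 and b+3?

b+3

Euclidean algorithm in ℚ[b]:
  -2b^3-2b^2+18b+18 = (-2b^2+4b+6)(b+3) + (0)
The last nonzero remainder b+3 is already monic.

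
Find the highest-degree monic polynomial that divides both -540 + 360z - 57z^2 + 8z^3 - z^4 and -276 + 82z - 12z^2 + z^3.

Euclidean algorithm in ℚ[z]:
  -z^4 + 8z^3 - 57z^2 + 360z - 540 = (-z - 4)(z^3 - 12z^2 + 82z - 276) + (-23z^2 + 412z - 1644)
  z^3 - 12z^2 + 82z - 276 = (-(1/23)z - 136/529)(-23z^2 + 412z - 1644) + ((61598/529)z - 369588/529)
  -23z^2 + 412z - 1644 = (-(12167/61598)z + 72473/30799)((61598/529)z - 369588/529) + (0)
Last nonzero remainder: (61598/529)z - 369588/529. Dividing through by 61598/529 gives the monic gcd z - 6.

-6 + z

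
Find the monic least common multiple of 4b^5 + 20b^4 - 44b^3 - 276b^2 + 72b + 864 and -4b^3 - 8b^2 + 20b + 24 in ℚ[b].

Apply the Euclidean algorithm:
  4b^5 + 20b^4 - 44b^3 - 276b^2 + 72b + 864 = (-b^2 - 3b + 12)(-4b^3 - 8b^2 + 20b + 24) + (-96b^2 - 96b + 576)
  -4b^3 - 8b^2 + 20b + 24 = ((1/24)b + 1/24)(-96b^2 - 96b + 576) + (0)
Last nonzero remainder: -96b^2 - 96b + 576. Dividing through by -96 gives the monic gcd b^2 + b - 6.
Then lcm(f, g) = f·g / gcd(f, g); expanding and making the result monic gives the answer.

b^6 + 6b^5 - 6b^4 - 80b^3 - 51b^2 + 234b + 216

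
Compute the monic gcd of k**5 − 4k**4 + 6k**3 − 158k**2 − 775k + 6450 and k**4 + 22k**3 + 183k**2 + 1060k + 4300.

Apply the Euclidean algorithm:
  k**5 − 4k**4 + 6k**3 − 158k**2 − 775k + 6450 = (k − 26)(k**4 + 22k**3 + 183k**2 + 1060k + 4300) + (395k**3 + 3540k**2 + 22485k + 118250)
  k**4 + 22k**3 + 183k**2 + 1060k + 4300 = ((1/395)k + 206/6241)(395k**3 + 3540k**2 + 22485k + 118250) + ((57600/6241)k**2 + (115200/6241)k + 2476800/6241)
  395k**3 + 3540k**2 + 22485k + 118250 = ((493039/11520)k + 343255/1152)((57600/6241)k**2 + (115200/6241)k + 2476800/6241) + (0)
Last nonzero remainder: (57600/6241)k**2 + (115200/6241)k + 2476800/6241. Dividing through by 57600/6241 gives the monic gcd k**2 + 2k + 43.

k**2 + 2k + 43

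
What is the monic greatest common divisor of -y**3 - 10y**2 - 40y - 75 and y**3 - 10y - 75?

y**2 + 5y + 15

Repeated division with remainder:
  -y**3 - 10y**2 - 40y - 75 = (-1)(y**3 - 10y - 75) + (-10y**2 - 50y - 150)
  y**3 - 10y - 75 = (-(1/10)y + 1/2)(-10y**2 - 50y - 150) + (0)
Last nonzero remainder: -10y**2 - 50y - 150. Dividing through by -10 gives the monic gcd y**2 + 5y + 15.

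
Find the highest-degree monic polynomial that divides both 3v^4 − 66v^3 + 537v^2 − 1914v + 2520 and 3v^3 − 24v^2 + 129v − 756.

Repeated division with remainder:
  3v^4 − 66v^3 + 537v^2 − 1914v + 2520 = (v − 14)(3v^3 − 24v^2 + 129v − 756) + (72v^2 + 648v − 8064)
  3v^3 − 24v^2 + 129v − 756 = ((1/24)v − 17/24)(72v^2 + 648v − 8064) + (924v − 6468)
  72v^2 + 648v − 8064 = ((6/77)v + 96/77)(924v − 6468) + (0)
Last nonzero remainder: 924v − 6468. Dividing through by 924 gives the monic gcd v − 7.

v − 7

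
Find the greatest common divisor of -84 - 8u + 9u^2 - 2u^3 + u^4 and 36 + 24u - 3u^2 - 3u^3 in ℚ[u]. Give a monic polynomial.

By polynomial division,
  u^4 - 2u^3 + 9u^2 - 8u - 84 = (-(1/3)u + 1)(-3u^3 - 3u^2 + 24u + 36) + (20u^2 - 20u - 120)
  -3u^3 - 3u^2 + 24u + 36 = (-(3/20)u - 3/10)(20u^2 - 20u - 120) + (0)
Last nonzero remainder: 20u^2 - 20u - 120. Dividing through by 20 gives the monic gcd u^2 - u - 6.

-6 - u + u^2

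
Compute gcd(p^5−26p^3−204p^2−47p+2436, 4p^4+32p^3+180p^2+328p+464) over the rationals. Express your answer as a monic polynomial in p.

By polynomial division,
  p^5−26p^3−204p^2−47p+2436 = ((1/4)p−2)(4p^4+32p^3+180p^2+328p+464) + (−7p^3+74p^2+493p+3364)
  4p^4+32p^3+180p^2+328p+464 = (−(4/7)p−520/49)(−7p^3+74p^2+493p+3364) + ((61104/49)p^2+(366624/49)p+1772016/49)
  −7p^3+74p^2+493p+3364 = (−(343/61104)p+1421/15276)((61104/49)p^2+(366624/49)p+1772016/49) + (0)
Last nonzero remainder: (61104/49)p^2+(366624/49)p+1772016/49. Dividing through by 61104/49 gives the monic gcd p^2+6p+29.

p^2+6p+29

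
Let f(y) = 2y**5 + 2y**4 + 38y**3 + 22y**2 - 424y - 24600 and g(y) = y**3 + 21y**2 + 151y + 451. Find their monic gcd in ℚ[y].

y**2 + 10y + 41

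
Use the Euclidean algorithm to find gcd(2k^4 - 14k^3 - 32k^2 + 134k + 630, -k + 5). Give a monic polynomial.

Repeated division with remainder:
  2k^4 - 14k^3 - 32k^2 + 134k + 630 = (-2k^3 + 4k^2 + 52k + 126)(-k + 5) + (0)
Last nonzero remainder: -k + 5. Dividing through by -1 gives the monic gcd k - 5.

k - 5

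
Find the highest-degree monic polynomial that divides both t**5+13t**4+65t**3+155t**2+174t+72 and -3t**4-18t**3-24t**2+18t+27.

By polynomial division,
  t**5+13t**4+65t**3+155t**2+174t+72 = (-(1/3)t-7/3)(-3t**4-18t**3-24t**2+18t+27) + (15t**3+105t**2+225t+135)
  -3t**4-18t**3-24t**2+18t+27 = (-(1/5)t+1/5)(15t**3+105t**2+225t+135) + (0)
Last nonzero remainder: 15t**3+105t**2+225t+135. Dividing through by 15 gives the monic gcd t**3+7t**2+15t+9.

t**3+7t**2+15t+9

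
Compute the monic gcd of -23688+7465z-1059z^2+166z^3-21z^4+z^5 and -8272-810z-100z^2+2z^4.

47+3z+z^2

By polynomial division,
  z^5-21z^4+166z^3-1059z^2+7465z-23688 = ((1/2)z-21/2)(2z^4-100z^2-810z-8272) + (216z^3-1704z^2+3096z-110544)
  2z^4-100z^2-810z-8272 = ((1/108)z+71/972)(216z^3-1704z^2+3096z-110544) + (-(340/81)z^2-(340/27)z-15980/81)
  216z^3-1704z^2+3096z-110544 = (-(4374/85)z+47628/85)(-(340/81)z^2-(340/27)z-15980/81) + (0)
Last nonzero remainder: -(340/81)z^2-(340/27)z-15980/81. Dividing through by -340/81 gives the monic gcd z^2+3z+47.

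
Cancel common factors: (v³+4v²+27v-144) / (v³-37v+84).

(v²+7v+48)/(v²+3v-28)

Repeated division with remainder:
  v³+4v²+27v-144 = (v³-37v+84) + (4v²+64v-228)
  v³-37v+84 = ((1/4)v-4)(4v²+64v-228) + (276v-828)
  4v²+64v-228 = ((1/69)v+19/69)(276v-828) + (0)
Last nonzero remainder: 276v-828. Dividing through by 276 gives the monic gcd v-3.
Cancel v-3 from numerator and denominator to get the reduced form.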